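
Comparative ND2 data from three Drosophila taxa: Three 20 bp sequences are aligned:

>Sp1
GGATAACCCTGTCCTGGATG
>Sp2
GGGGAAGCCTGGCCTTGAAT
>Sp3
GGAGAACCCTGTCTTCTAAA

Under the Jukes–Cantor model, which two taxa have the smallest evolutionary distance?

Sp1 and Sp3

Sp1–Sp2: 7/20 differ, p = 0.350, d = 0.471.
Sp1–Sp3: 6/20 differ, p = 0.300, d = 0.383.
Sp2–Sp3: 7/20 differ, p = 0.350, d = 0.471.
The smallest distance is between Sp1 and Sp3.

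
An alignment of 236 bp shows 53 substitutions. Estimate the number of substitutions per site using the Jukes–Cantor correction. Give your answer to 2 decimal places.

0.27

p = 53/236 ≈ 0.224576.
d = −(3/4) ln(1 − 4p/3) = −0.75 ln(1 − 0.299435) = −0.75 ln(0.700565)
  = −0.75 × (-0.355868) = 0.266901 substitutions/site.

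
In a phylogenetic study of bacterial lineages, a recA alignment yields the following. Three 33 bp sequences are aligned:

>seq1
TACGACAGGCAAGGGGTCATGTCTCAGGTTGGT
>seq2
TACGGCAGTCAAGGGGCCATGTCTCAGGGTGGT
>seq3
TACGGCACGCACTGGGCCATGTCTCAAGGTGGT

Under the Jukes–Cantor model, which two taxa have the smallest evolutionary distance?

seq1 and seq2

seq1–seq2: 4/33 differ, p = 0.121, d = 0.132.
seq1–seq3: 7/33 differ, p = 0.212, d = 0.249.
seq2–seq3: 5/33 differ, p = 0.152, d = 0.169.
The smallest distance is between seq1 and seq2.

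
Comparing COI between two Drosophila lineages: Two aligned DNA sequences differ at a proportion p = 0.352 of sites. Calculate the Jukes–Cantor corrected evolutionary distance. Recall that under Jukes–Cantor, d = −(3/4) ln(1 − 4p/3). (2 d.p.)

d = −(3/4) ln(1 − 4p/3) = −0.75 ln(1 − 0.469333) = −0.75 ln(0.530667)
  = −0.75 × (-0.633621) = 0.475216 substitutions/site.

0.48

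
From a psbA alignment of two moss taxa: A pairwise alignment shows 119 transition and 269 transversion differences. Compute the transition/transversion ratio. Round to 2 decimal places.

0.44

R = 119/269 = 0.442379… ≈ 0.44 (to 2 d.p.).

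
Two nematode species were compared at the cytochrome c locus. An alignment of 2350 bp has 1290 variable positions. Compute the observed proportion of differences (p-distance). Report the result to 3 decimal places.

0.549

p = 1290/2350 = 0.548936… ≈ 0.549 (to 3 d.p.).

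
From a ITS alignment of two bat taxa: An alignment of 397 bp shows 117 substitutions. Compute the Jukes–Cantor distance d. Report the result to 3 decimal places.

0.374

p = 117/397 ≈ 0.29471.
d = −(3/4) ln(1 − 4p/3) = −0.75 ln(1 − 0.392947) = −0.75 ln(0.607053)
  = −0.75 × (-0.499139) = 0.374354 substitutions/site.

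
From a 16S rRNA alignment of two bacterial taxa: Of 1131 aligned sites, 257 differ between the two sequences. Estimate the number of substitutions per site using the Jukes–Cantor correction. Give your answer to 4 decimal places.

0.2707

p = 257/1131 ≈ 0.227233.
d = −(3/4) ln(1 − 4p/3) = −0.75 ln(1 − 0.302977) = −0.75 ln(0.697023)
  = −0.75 × (-0.360937) = 0.270703 substitutions/site.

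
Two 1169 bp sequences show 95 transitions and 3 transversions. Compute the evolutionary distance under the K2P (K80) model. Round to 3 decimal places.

0.092

P = 95/1169 ≈ 0.081266 and Q = 3/1169 ≈ 0.002566.
Under the Kimura two-parameter model, d = −½ ln(1 − 2P − Q) − ¼ ln(1 − 2Q).
1 − 2P − Q = 0.834902, giving −½ ln(0.834902) = 0.090220.
1 − 2Q = 0.994868, giving −¼ ln(0.994868) = 0.001286.
d = 0.090220 + 0.001286 = 0.091506.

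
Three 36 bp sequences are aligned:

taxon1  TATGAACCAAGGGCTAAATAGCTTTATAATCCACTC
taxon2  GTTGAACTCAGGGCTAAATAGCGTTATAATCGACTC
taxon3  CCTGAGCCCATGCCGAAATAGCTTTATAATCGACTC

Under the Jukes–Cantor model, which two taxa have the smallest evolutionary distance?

taxon1 and taxon2

taxon1–taxon2: 6/36 differ, p = 0.167, d = 0.188.
taxon1–taxon3: 8/36 differ, p = 0.222, d = 0.264.
taxon2–taxon3: 8/36 differ, p = 0.222, d = 0.264.
The smallest distance is between taxon1 and taxon2.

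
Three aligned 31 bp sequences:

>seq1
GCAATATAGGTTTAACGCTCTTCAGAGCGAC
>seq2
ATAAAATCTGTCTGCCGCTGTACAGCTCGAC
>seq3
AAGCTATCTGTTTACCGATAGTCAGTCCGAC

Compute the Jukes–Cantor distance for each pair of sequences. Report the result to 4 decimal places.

seq1–seq2: 12/31 sites differ → p ≈ 0.387097, d = −0.75 ln(1 − 0.516129) = 0.544453 ≈ 0.5445.
seq1–seq3: 12/31 sites differ → p ≈ 0.387097, d = −0.75 ln(1 − 0.516129) = 0.544453 ≈ 0.5445.
seq2–seq3: 12/31 sites differ → p ≈ 0.387097, d = −0.75 ln(1 − 0.516129) = 0.544453 ≈ 0.5445.

d(seq1,seq2) = 0.5445, d(seq1,seq3) = 0.5445, d(seq2,seq3) = 0.5445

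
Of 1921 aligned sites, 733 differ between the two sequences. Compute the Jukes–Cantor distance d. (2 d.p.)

0.53

p = 733/1921 ≈ 0.381572.
d = −(3/4) ln(1 − 4p/3) = −0.75 ln(1 − 0.508763) = −0.75 ln(0.491237)
  = −0.75 × (-0.710829) = 0.533122 substitutions/site.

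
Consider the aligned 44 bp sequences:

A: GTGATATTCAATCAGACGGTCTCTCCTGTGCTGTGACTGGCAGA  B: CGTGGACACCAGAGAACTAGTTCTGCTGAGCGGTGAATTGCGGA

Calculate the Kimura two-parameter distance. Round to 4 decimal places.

Of 44 sites, 7 differences are transitions and 15 are transversions, so P = 7/44 ≈ 0.159091 and Q = 15/44 ≈ 0.340909.
Under the Kimura two-parameter model, d = −½ ln(1 − 2P − Q) − ¼ ln(1 − 2Q).
1 − 2P − Q = 0.340909, giving −½ ln(0.340909) = 0.538070.
1 − 2Q = 0.318182, giving −¼ ln(0.318182) = 0.286283.
d = 0.538070 + 0.286283 = 0.824353.

0.8244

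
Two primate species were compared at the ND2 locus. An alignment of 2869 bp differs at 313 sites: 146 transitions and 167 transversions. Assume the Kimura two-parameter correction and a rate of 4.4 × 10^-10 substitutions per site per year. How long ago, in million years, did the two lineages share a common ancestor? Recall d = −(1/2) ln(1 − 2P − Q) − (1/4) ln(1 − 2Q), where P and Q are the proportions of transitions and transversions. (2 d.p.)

134.22

P = 146/2869 ≈ 0.050889 and Q = 167/2869 ≈ 0.058208.
Under the Kimura two-parameter model, d = −½ ln(1 − 2P − Q) − ¼ ln(1 − 2Q).
1 − 2P − Q = 0.840014, giving −½ ln(0.840014) = 0.087168.
1 − 2Q = 0.883584, giving −¼ ln(0.883584) = 0.030942.
d = 0.087168 + 0.030942 = 0.118110.
Under a molecular clock d = 2μt, so t = d/(2μ) = 0.118110 / (2 × 4.4 × 10^-10) = 134.22 million years.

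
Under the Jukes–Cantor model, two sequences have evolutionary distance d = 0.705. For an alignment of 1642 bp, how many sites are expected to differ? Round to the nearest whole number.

750

Invert JC69: p = (3/4)(1 − e^(−4d/3)) = 0.75 × (1 − e^(-0.94)) = 0.75 × (1 − 0.390628) = 0.457029.
Expected differing sites = pL ≈ 0.457029 × 1642 = 750.441618 ≈ 750.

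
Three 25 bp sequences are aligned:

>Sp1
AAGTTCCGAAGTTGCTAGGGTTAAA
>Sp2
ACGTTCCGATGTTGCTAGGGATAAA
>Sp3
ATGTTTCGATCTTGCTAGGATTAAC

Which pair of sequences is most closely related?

Sp1–Sp2: 3/25 differ, p = 0.120, d = 0.131.
Sp1–Sp3: 6/25 differ, p = 0.240, d = 0.289.
Sp2–Sp3: 6/25 differ, p = 0.240, d = 0.289.
The smallest distance is between Sp1 and Sp2.

Sp1 and Sp2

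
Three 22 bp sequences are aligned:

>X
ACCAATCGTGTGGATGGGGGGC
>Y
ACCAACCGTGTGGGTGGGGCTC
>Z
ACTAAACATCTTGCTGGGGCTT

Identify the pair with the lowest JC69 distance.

X–Y: 4/22 differ, p = 0.182, d = 0.208.
X–Z: 9/22 differ, p = 0.409, d = 0.591.
Y–Z: 7/22 differ, p = 0.318, d = 0.414.
The smallest distance is between X and Y.

X and Y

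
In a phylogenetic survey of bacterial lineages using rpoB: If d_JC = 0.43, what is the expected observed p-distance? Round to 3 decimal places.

0.327

p = (3/4)(1 − e^(−4d/3)) = 0.75 × (1 − e^(-0.573333)) = 0.75 × (1 − 0.563644) = 0.327267.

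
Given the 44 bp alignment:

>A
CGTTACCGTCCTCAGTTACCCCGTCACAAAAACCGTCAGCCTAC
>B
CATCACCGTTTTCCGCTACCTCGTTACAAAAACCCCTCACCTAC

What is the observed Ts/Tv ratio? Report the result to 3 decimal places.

3.333

Transitions are A↔G and C↔T; transversions are all other mismatches.
Transitions: 10. Transversions: 3.
R = 10/3 = 3.333333… ≈ 3.333 (to 3 d.p.).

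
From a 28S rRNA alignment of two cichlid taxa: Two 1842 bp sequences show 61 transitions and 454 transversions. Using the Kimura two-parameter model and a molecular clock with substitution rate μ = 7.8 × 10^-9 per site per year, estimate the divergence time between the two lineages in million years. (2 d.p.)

P = 61/1842 ≈ 0.033116 and Q = 454/1842 ≈ 0.246471.
Under the Kimura two-parameter model, d = −½ ln(1 − 2P − Q) − ¼ ln(1 − 2Q).
1 − 2P − Q = 0.687297, giving −½ ln(0.687297) = 0.187494.
1 − 2Q = 0.507058, giving −¼ ln(0.507058) = 0.169782.
d = 0.187494 + 0.169782 = 0.357276.
Under a molecular clock d = 2μt, so t = d/(2μ) = 0.357276 / (2 × 7.8 × 10^-9) = 22.90 million years.

22.90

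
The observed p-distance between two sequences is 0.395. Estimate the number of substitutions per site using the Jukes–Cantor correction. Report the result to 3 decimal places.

0.561

d = −(3/4) ln(1 − 4p/3) = −0.75 ln(1 − 0.526667) = −0.75 ln(0.473333)
  = −0.75 × (-0.747956) = 0.560967 substitutions/site.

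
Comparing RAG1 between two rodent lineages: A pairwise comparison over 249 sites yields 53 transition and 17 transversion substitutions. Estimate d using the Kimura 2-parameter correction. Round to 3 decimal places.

0.377

P = 53/249 ≈ 0.212851 and Q = 17/249 ≈ 0.068273.
Under the Kimura two-parameter model, d = −½ ln(1 − 2P − Q) − ¼ ln(1 − 2Q).
1 − 2P − Q = 0.506025, giving −½ ln(0.506025) = 0.340585.
1 − 2Q = 0.863454, giving −¼ ln(0.863454) = 0.036704.
d = 0.340585 + 0.036704 = 0.377289.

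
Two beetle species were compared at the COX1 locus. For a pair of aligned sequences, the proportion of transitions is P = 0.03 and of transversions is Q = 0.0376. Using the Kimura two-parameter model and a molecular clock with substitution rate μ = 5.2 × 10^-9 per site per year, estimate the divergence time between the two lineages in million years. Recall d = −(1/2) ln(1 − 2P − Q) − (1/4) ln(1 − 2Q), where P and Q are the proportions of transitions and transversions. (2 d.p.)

6.82

Under the Kimura two-parameter model, d = −½ ln(1 − 2P − Q) − ¼ ln(1 − 2Q).
1 − 2P − Q = 0.9024, giving −½ ln(0.9024) = 0.051349.
1 − 2Q = 0.9248, giving −¼ ln(0.9248) = 0.019544.
d = 0.051349 + 0.019544 = 0.070893.
Under a molecular clock d = 2μt, so t = d/(2μ) = 0.070893 / (2 × 5.2 × 10^-9) = 6.82 million years.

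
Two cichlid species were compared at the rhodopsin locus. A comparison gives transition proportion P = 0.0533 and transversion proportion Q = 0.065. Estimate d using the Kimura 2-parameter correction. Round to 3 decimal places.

Under the Kimura two-parameter model, d = −½ ln(1 − 2P − Q) − ¼ ln(1 − 2Q).
1 − 2P − Q = 0.8284, giving −½ ln(0.8284) = 0.094130.
1 − 2Q = 0.87, giving −¼ ln(0.87) = 0.034816.
d = 0.094130 + 0.034816 = 0.128946.

0.129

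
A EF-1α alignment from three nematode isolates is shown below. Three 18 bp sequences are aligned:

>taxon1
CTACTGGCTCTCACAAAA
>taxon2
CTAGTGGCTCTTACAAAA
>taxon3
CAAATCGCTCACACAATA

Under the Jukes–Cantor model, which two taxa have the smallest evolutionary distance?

taxon1–taxon2: 2/18 differ, p = 0.111, d = 0.120.
taxon1–taxon3: 5/18 differ, p = 0.278, d = 0.347.
taxon2–taxon3: 6/18 differ, p = 0.333, d = 0.441.
The smallest distance is between taxon1 and taxon2.

taxon1 and taxon2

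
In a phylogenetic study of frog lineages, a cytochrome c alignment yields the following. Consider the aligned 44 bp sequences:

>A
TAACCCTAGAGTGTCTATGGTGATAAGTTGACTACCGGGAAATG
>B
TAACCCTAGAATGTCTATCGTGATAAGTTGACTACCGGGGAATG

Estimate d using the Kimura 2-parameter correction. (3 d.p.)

Of 44 sites, 2 differences are transitions and 1 are transversions, so P = 2/44 ≈ 0.045455 and Q = 1/44 ≈ 0.022727.
Under the Kimura two-parameter model, d = −½ ln(1 − 2P − Q) − ¼ ln(1 − 2Q).
1 − 2P − Q = 0.886363, giving −½ ln(0.886363) = 0.060314.
1 − 2Q = 0.954546, giving −¼ ln(0.954546) = 0.011630.
d = 0.060314 + 0.011630 = 0.071944.

0.072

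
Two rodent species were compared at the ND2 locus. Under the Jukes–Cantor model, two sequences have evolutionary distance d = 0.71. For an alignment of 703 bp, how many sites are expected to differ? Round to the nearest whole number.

323

Invert JC69: p = (3/4)(1 − e^(−4d/3)) = 0.75 × (1 − e^(-0.946667)) = 0.75 × (1 − 0.388032) = 0.458976.
Expected differing sites = pL ≈ 0.458976 × 703 = 322.660128 ≈ 323.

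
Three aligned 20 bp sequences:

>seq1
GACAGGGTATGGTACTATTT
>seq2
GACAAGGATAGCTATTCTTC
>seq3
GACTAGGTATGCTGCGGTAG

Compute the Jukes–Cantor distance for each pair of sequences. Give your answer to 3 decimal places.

d(seq1,seq2) = 0.572, d(seq1,seq3) = 0.572, d(seq2,seq3) = 0.824

seq1–seq2: 8/20 sites differ → p = 0.4, d = −0.75 ln(1 − 0.533333) = 0.571605 ≈ 0.572.
seq1–seq3: 8/20 sites differ → p = 0.4, d = −0.75 ln(1 − 0.533333) = 0.571605 ≈ 0.572.
seq2–seq3: 10/20 sites differ → p = 0.5, d = −0.75 ln(1 − 0.666667) = 0.823960 ≈ 0.824.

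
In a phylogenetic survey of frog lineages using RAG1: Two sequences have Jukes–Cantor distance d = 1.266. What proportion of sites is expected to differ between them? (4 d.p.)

0.6113

p = (3/4)(1 − e^(−4d/3)) = 0.75 × (1 − e^(-1.688)) = 0.75 × (1 − 0.184889) = 0.611333.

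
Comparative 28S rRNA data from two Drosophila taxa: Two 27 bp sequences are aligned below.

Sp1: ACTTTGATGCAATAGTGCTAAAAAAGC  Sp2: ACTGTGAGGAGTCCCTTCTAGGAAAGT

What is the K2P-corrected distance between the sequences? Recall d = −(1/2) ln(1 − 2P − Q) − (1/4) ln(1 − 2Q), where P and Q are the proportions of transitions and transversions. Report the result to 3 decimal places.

0.679

Of 27 sites, 5 differences are transitions and 7 are transversions, so P = 5/27 ≈ 0.185185 and Q = 7/27 ≈ 0.259259.
Under the Kimura two-parameter model, d = −½ ln(1 − 2P − Q) − ¼ ln(1 − 2Q).
1 − 2P − Q = 0.370371, giving −½ ln(0.370371) = 0.496625.
1 − 2Q = 0.481482, giving −¼ ln(0.481482) = 0.182722.
d = 0.496625 + 0.182722 = 0.679347.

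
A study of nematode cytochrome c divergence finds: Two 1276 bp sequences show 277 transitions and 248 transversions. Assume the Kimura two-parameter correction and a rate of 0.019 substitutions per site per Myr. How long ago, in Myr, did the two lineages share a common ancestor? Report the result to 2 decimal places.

16.27

P = 277/1276 ≈ 0.217085 and Q = 248/1276 ≈ 0.194357.
Under the Kimura two-parameter model, d = −½ ln(1 − 2P − Q) − ¼ ln(1 − 2Q).
1 − 2P − Q = 0.371473, giving −½ ln(0.371473) = 0.495140.
1 − 2Q = 0.611286, giving −¼ ln(0.611286) = 0.123048.
d = 0.495140 + 0.123048 = 0.618188.
Under a molecular clock d = 2μt, so t = d/(2μ) = 0.618188 / (2 × 0.019) = 16.27 Myr.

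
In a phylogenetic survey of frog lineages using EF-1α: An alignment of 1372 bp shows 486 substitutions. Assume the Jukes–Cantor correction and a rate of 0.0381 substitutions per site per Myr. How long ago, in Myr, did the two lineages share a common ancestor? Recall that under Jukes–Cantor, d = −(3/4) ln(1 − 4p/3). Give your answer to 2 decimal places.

6.29

p = 486/1372 ≈ 0.354227.
d = −(3/4) ln(1 − 4p/3) = −0.75 ln(1 − 0.472303) = −0.75 ln(0.527697)
  = −0.75 × (-0.639233) = 0.479425 substitutions/site.
Under a molecular clock d = 2μt, so t = d/(2μ) = 0.479425 / (2 × 0.0381) = 6.29 Myr.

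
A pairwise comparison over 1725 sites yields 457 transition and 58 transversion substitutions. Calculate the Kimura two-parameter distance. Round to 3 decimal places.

P = 457/1725 ≈ 0.264928 and Q = 58/1725 ≈ 0.033623.
Under the Kimura two-parameter model, d = −½ ln(1 − 2P − Q) − ¼ ln(1 − 2Q).
1 − 2P − Q = 0.436521, giving −½ ln(0.436521) = 0.414459.
1 − 2Q = 0.932754, giving −¼ ln(0.932754) = 0.017403.
d = 0.414459 + 0.017403 = 0.431862.

0.432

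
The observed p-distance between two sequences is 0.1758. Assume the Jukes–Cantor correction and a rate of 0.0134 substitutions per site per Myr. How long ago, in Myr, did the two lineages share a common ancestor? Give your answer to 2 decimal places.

7.47

d = −(3/4) ln(1 − 4p/3) = −0.75 ln(1 − 0.2344) = −0.75 ln(0.7656)
  = −0.75 × (-0.267095) = 0.200321 substitutions/site.
Under a molecular clock d = 2μt, so t = d/(2μ) = 0.200321 / (2 × 0.0134) = 7.47 Myr.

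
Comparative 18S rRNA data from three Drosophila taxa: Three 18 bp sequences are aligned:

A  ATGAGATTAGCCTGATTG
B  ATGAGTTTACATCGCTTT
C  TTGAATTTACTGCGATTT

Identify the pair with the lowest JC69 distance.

B and C

A–B: 7/18 differ, p = 0.389, d = 0.548.
A–C: 8/18 differ, p = 0.444, d = 0.673.
B–C: 5/18 differ, p = 0.278, d = 0.347.
The smallest distance is between B and C.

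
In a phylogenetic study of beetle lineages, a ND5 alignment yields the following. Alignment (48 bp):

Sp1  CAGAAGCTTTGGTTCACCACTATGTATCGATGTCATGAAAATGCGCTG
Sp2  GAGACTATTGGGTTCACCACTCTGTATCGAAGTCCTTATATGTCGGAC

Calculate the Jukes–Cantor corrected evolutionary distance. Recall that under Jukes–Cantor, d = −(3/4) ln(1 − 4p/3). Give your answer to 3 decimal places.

0.441

The sequences differ at 16 of 48 sites, so p = 16/48 ≈ 0.333333.
d = −(3/4) ln(1 − 4p/3) = −0.75 ln(1 − 0.444444) = −0.75 ln(0.555556)
  = −0.75 × (-0.587786) = 0.440840 substitutions/site.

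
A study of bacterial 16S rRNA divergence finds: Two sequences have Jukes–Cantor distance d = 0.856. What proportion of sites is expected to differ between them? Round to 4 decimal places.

0.5105

p = (3/4)(1 − e^(−4d/3)) = 0.75 × (1 − e^(-1.141333)) = 0.75 × (1 − 0.319393) = 0.510455.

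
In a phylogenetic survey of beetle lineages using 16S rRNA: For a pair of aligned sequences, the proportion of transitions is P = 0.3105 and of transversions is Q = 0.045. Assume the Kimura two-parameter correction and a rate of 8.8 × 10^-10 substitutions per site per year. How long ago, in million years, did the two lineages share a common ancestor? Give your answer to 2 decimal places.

324.93

Under the Kimura two-parameter model, d = −½ ln(1 − 2P − Q) − ¼ ln(1 − 2Q).
1 − 2P − Q = 0.334, giving −½ ln(0.334) = 0.548307.
1 − 2Q = 0.91, giving −¼ ln(0.91) = 0.023578.
d = 0.548307 + 0.023578 = 0.571885.
Under a molecular clock d = 2μt, so t = d/(2μ) = 0.571885 / (2 × 8.8 × 10^-10) = 324.93 million years.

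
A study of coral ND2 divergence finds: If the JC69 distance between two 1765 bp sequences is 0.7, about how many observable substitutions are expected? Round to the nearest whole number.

Invert JC69: p = (3/4)(1 − e^(−4d/3)) = 0.75 × (1 − e^(-0.933333)) = 0.75 × (1 − 0.393241) = 0.455069.
Expected differing sites = pL ≈ 0.455069 × 1765 = 803.196785 ≈ 803.

803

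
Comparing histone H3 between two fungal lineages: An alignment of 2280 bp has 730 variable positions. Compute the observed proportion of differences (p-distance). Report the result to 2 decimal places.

p = 730/2280 = 0.320175… ≈ 0.32 (to 2 d.p.).

0.32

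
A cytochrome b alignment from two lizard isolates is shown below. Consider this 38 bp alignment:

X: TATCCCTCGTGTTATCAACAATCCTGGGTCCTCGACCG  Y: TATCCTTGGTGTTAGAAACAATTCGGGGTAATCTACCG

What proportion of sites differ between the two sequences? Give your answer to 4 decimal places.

0.2368

The sequences differ at 9 of 38 positions (sites 6, 8, 15, 16, 23, 25, 30, 31, 34).
p = 9/38 = 0.236842… ≈ 0.2368 (to 4 d.p.).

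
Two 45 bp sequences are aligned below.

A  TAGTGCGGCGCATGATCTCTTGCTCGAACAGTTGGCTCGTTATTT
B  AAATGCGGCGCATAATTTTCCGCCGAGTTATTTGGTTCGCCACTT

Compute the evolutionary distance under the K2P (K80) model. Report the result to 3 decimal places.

0.670

Of 45 sites, 14 differences are transitions and 4 are transversions, so P = 14/45 ≈ 0.311111 and Q = 4/45 ≈ 0.088889.
Under the Kimura two-parameter model, d = −½ ln(1 − 2P − Q) − ¼ ln(1 − 2Q).
1 − 2P − Q = 0.288889, giving −½ ln(0.288889) = 0.620856.
1 − 2Q = 0.822222, giving −¼ ln(0.822222) = 0.048936.
d = 0.620856 + 0.048936 = 0.669792.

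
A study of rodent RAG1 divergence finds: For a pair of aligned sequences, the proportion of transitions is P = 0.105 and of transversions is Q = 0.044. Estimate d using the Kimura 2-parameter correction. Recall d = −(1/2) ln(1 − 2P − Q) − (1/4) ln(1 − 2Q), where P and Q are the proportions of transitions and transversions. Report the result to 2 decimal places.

0.17

Under the Kimura two-parameter model, d = −½ ln(1 − 2P − Q) − ¼ ln(1 − 2Q).
1 − 2P − Q = 0.746, giving −½ ln(0.746) = 0.146515.
1 − 2Q = 0.912, giving −¼ ln(0.912) = 0.023029.
d = 0.146515 + 0.023029 = 0.169544.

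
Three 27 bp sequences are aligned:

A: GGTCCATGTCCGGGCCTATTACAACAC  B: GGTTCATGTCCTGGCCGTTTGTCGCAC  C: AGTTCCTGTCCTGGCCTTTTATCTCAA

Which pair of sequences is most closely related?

A–B: 8/27 differ, p = 0.296, d = 0.377.
A–C: 9/27 differ, p = 0.333, d = 0.441.
B–C: 6/27 differ, p = 0.222, d = 0.264.
The smallest distance is between B and C.

B and C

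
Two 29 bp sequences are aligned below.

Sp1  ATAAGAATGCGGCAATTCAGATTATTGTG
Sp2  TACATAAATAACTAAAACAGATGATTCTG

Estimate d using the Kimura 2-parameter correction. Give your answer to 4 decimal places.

0.8406

Of 29 sites, 2 differences are transitions and 12 are transversions, so P = 2/29 ≈ 0.068966 and Q = 12/29 ≈ 0.413793.
Under the Kimura two-parameter model, d = −½ ln(1 − 2P − Q) − ¼ ln(1 − 2Q).
1 − 2P − Q = 0.448275, giving −½ ln(0.448275) = 0.401174.
1 − 2Q = 0.172414, giving −¼ ln(0.172414) = 0.439464.
d = 0.401174 + 0.439464 = 0.840638.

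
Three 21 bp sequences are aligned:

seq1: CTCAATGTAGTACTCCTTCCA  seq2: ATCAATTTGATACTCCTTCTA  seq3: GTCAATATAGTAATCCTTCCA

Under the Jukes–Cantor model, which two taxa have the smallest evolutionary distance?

seq1–seq2: 5/21 differ, p = 0.238, d = 0.286.
seq1–seq3: 3/21 differ, p = 0.143, d = 0.158.
seq2–seq3: 6/21 differ, p = 0.286, d = 0.360.
The smallest distance is between seq1 and seq3.

seq1 and seq3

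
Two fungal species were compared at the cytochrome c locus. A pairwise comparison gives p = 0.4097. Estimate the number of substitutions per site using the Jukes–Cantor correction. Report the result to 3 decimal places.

0.593

d = −(3/4) ln(1 − 4p/3) = −0.75 ln(1 − 0.546267) = −0.75 ln(0.453733)
  = −0.75 × (-0.790246) = 0.592685 substitutions/site.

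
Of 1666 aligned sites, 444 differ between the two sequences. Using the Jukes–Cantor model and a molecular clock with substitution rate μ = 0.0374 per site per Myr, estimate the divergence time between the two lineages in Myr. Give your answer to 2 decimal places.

4.40

p = 444/1666 ≈ 0.266507.
d = −(3/4) ln(1 − 4p/3) = −0.75 ln(1 − 0.355343) = −0.75 ln(0.644657)
  = −0.75 × (-0.439037) = 0.329278 substitutions/site.
Under a molecular clock d = 2μt, so t = d/(2μ) = 0.329278 / (2 × 0.0374) = 4.40 Myr.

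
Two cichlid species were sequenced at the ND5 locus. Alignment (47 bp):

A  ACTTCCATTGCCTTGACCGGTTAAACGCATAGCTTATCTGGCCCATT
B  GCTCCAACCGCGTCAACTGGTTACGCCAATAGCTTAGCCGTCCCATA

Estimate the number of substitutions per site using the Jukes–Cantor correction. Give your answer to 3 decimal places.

0.494

The sequences differ at 17 of 47 sites, so p = 17/47 ≈ 0.361702.
d = −(3/4) ln(1 − 4p/3) = −0.75 ln(1 − 0.482269) = −0.75 ln(0.517731)
  = −0.75 × (-0.658299) = 0.493724 substitutions/site.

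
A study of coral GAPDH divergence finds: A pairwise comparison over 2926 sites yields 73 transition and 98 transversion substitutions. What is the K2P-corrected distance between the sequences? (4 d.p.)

P = 73/2926 ≈ 0.024949 and Q = 98/2926 ≈ 0.033493.
Under the Kimura two-parameter model, d = −½ ln(1 − 2P − Q) − ¼ ln(1 − 2Q).
1 − 2P − Q = 0.916609, giving −½ ln(0.916609) = 0.043537.
1 − 2Q = 0.933014, giving −¼ ln(0.933014) = 0.017334.
d = 0.043537 + 0.017334 = 0.060871.

0.0609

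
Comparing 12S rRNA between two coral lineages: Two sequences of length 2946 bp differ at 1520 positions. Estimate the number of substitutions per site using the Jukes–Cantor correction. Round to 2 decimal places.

p = 1520/2946 ≈ 0.515954.
d = −(3/4) ln(1 − 4p/3) = −0.75 ln(1 − 0.687939) = −0.75 ln(0.312061)
  = −0.75 × (-1.164557) = 0.873418 substitutions/site.

0.87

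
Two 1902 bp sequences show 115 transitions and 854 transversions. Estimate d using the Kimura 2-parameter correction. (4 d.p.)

P = 115/1902 ≈ 0.060463 and Q = 854/1902 ≈ 0.449001.
Under the Kimura two-parameter model, d = −½ ln(1 − 2P − Q) − ¼ ln(1 − 2Q).
1 − 2P − Q = 0.430073, giving −½ ln(0.430073) = 0.421900.
1 − 2Q = 0.101998, giving −¼ ln(0.101998) = 0.570701.
d = 0.421900 + 0.570701 = 0.992601.

0.9926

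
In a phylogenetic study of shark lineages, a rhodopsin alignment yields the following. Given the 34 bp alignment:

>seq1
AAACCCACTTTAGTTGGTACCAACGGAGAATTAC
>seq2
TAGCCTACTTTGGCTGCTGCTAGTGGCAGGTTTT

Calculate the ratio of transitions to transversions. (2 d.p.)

Transitions are A↔G and C↔T; transversions are all other mismatches.
Transitions: 12. Transversions: 4.
R = 12/4 = 3.00.

3.00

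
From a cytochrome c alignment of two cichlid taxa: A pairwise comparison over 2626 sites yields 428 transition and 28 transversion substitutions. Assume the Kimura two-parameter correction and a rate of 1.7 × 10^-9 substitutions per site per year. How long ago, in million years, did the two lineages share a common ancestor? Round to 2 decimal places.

P = 428/2626 ≈ 0.162986 and Q = 28/2626 ≈ 0.010663.
Under the Kimura two-parameter model, d = −½ ln(1 − 2P − Q) − ¼ ln(1 − 2Q).
1 − 2P − Q = 0.663365, giving −½ ln(0.663365) = 0.205215.
1 − 2Q = 0.978674, giving −¼ ln(0.978674) = 0.005389.
d = 0.205215 + 0.005389 = 0.210604.
Under a molecular clock d = 2μt, so t = d/(2μ) = 0.210604 / (2 × 1.7 × 10^-9) = 61.94 million years.

61.94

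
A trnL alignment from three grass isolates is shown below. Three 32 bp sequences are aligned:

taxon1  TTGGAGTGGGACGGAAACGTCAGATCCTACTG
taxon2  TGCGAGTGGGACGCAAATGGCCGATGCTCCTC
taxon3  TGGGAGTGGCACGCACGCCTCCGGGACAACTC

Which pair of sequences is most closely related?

taxon1 and taxon2

taxon1–taxon2: 9/32 differ, p = 0.281, d = 0.353.
taxon1–taxon3: 12/32 differ, p = 0.375, d = 0.520.
taxon2–taxon3: 12/32 differ, p = 0.375, d = 0.520.
The smallest distance is between taxon1 and taxon2.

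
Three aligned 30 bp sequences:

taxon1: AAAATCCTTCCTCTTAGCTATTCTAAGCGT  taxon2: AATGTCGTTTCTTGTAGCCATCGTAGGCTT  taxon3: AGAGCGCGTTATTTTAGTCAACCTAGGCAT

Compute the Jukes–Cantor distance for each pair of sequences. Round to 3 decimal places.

d(taxon1,taxon2) = 0.503, d(taxon1,taxon3) = 0.730, d(taxon2,taxon3) = 0.572

taxon1–taxon2: 11/30 sites differ → p ≈ 0.366667, d = −0.75 ln(1 − 0.488889) = 0.503376 ≈ 0.503.
taxon1–taxon3: 14/30 sites differ → p ≈ 0.466667, d = −0.75 ln(1 − 0.622223) = 0.730088 ≈ 0.730.
taxon2–taxon3: 12/30 sites differ → p = 0.4, d = −0.75 ln(1 − 0.533333) = 0.571605 ≈ 0.572.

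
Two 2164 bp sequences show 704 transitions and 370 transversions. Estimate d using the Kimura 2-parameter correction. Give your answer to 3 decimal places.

0.967

P = 704/2164 ≈ 0.325323 and Q = 370/2164 ≈ 0.17098.
Under the Kimura two-parameter model, d = −½ ln(1 − 2P − Q) − ¼ ln(1 − 2Q).
1 − 2P − Q = 0.178374, giving −½ ln(0.178374) = 0.861936.
1 − 2Q = 0.65804, giving −¼ ln(0.65804) = 0.104622.
d = 0.861936 + 0.104622 = 0.966558.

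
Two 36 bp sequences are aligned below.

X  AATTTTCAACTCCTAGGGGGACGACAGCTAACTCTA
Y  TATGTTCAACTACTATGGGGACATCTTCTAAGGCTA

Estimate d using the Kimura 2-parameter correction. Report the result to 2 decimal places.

Of 36 sites, 1 differences are transitions and 9 are transversions, so P = 1/36 ≈ 0.027778 and Q = 9/36 = 0.25.
Under the Kimura two-parameter model, d = −½ ln(1 − 2P − Q) − ¼ ln(1 − 2Q).
1 − 2P − Q = 0.694444, giving −½ ln(0.694444) = 0.182322.
1 − 2Q = 0.5, giving −¼ ln(0.5) = 0.173287.
d = 0.182322 + 0.173287 = 0.355609.

0.36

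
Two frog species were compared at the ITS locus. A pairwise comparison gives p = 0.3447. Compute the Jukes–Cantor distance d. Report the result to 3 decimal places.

0.462

d = −(3/4) ln(1 − 4p/3) = −0.75 ln(1 − 0.4596) = −0.75 ln(0.5404)
  = −0.75 × (-0.615446) = 0.461585 substitutions/site.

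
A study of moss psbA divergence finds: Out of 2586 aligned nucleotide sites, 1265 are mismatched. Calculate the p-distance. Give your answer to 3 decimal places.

p = 1265/2586 = 0.489172… ≈ 0.489 (to 3 d.p.).

0.489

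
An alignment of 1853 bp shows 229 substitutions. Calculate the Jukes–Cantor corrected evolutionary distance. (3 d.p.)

0.135

p = 229/1853 ≈ 0.123583.
d = −(3/4) ln(1 − 4p/3) = −0.75 ln(1 − 0.164777) = −0.75 ln(0.835223)
  = −0.75 × (-0.180057) = 0.135043 substitutions/site.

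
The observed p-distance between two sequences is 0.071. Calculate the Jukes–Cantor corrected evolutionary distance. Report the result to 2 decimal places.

d = −(3/4) ln(1 − 4p/3) = −0.75 ln(1 − 0.094667) = −0.75 ln(0.905333)
  = −0.75 × (-0.099452) = 0.074589 substitutions/site.

0.07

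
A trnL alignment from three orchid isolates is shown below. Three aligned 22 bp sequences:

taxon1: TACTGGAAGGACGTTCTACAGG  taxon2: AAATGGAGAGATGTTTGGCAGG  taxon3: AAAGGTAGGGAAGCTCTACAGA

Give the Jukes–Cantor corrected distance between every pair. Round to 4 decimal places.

taxon1–taxon2: 8/22 sites differ → p ≈ 0.363636, d = −0.75 ln(1 − 0.484848) = 0.497470 ≈ 0.4975.
taxon1–taxon3: 8/22 sites differ → p ≈ 0.363636, d = −0.75 ln(1 − 0.484848) = 0.497470 ≈ 0.4975.
taxon2–taxon3: 9/22 sites differ → p ≈ 0.409091, d = −0.75 ln(1 − 0.545455) = 0.591344 ≈ 0.5913.

d(taxon1,taxon2) = 0.4975, d(taxon1,taxon3) = 0.4975, d(taxon2,taxon3) = 0.5913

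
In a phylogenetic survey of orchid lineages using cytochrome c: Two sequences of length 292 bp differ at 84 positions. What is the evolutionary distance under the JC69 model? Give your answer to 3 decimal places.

p = 84/292 ≈ 0.287671.
d = −(3/4) ln(1 − 4p/3) = −0.75 ln(1 − 0.383561) = −0.75 ln(0.616439)
  = −0.75 × (-0.483796) = 0.362847 substitutions/site.

0.363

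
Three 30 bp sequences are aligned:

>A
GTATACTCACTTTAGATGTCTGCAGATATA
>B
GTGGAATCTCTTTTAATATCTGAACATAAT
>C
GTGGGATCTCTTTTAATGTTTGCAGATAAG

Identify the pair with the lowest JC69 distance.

B and C

A–B: 11/30 differ, p = 0.367, d = 0.503.
A–C: 10/30 differ, p = 0.333, d = 0.441.
B–C: 6/30 differ, p = 0.200, d = 0.233.
The smallest distance is between B and C.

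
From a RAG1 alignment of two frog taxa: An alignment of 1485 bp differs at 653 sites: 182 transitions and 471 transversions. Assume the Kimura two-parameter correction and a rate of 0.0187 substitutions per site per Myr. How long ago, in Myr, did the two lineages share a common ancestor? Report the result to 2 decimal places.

17.77

P = 182/1485 ≈ 0.122559 and Q = 471/1485 ≈ 0.317172.
Under the Kimura two-parameter model, d = −½ ln(1 − 2P − Q) − ¼ ln(1 − 2Q).
1 − 2P − Q = 0.43771, giving −½ ln(0.43771) = 0.413099.
1 − 2Q = 0.365656, giving −¼ ln(0.365656) = 0.251516.
d = 0.413099 + 0.251516 = 0.664615.
Under a molecular clock d = 2μt, so t = d/(2μ) = 0.664615 / (2 × 0.0187) = 17.77 Myr.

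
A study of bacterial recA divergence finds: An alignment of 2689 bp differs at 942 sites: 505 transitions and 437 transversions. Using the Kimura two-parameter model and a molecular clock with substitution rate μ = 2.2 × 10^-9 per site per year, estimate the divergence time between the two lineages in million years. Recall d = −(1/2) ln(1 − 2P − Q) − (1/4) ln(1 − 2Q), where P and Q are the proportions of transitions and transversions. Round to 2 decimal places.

110.11

P = 505/2689 ≈ 0.187802 and Q = 437/2689 ≈ 0.162514.
Under the Kimura two-parameter model, d = −½ ln(1 − 2P − Q) − ¼ ln(1 − 2Q).
1 − 2P − Q = 0.461882, giving −½ ln(0.461882) = 0.386223.
1 − 2Q = 0.674972, giving −¼ ln(0.674972) = 0.098271.
d = 0.386223 + 0.098271 = 0.484494.
Under a molecular clock d = 2μt, so t = d/(2μ) = 0.484494 / (2 × 2.2 × 10^-9) = 110.11 million years.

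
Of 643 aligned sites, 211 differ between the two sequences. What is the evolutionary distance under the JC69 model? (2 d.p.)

0.43

p = 211/643 ≈ 0.328149.
d = −(3/4) ln(1 − 4p/3) = −0.75 ln(1 − 0.437532) = −0.75 ln(0.562468)
  = −0.75 × (-0.575421) = 0.431566 substitutions/site.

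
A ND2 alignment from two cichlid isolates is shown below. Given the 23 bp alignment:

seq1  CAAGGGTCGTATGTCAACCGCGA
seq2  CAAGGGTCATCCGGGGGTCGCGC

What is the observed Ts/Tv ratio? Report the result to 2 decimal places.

Transitions are A↔G and C↔T; transversions are all other mismatches.
Transitions: 5. Transversions: 4.
R = 5/4 = 1.25.

1.25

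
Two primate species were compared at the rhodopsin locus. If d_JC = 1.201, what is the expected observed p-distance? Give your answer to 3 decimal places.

p = (3/4)(1 − e^(−4d/3)) = 0.75 × (1 − e^(-1.601333)) = 0.75 × (1 − 0.201628) = 0.598779.

0.599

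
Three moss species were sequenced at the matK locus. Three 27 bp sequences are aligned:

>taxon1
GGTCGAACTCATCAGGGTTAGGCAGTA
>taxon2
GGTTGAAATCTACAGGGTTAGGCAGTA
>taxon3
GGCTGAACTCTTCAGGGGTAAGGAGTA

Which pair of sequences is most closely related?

taxon1–taxon2: 4/27 differ, p = 0.148, d = 0.165.
taxon1–taxon3: 6/27 differ, p = 0.222, d = 0.264.
taxon2–taxon3: 6/27 differ, p = 0.222, d = 0.264.
The smallest distance is between taxon1 and taxon2.

taxon1 and taxon2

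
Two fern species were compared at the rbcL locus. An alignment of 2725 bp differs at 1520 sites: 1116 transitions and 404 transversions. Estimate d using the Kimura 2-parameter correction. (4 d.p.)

P = 1116/2725 ≈ 0.409541 and Q = 404/2725 ≈ 0.148257.
Under the Kimura two-parameter model, d = −½ ln(1 − 2P − Q) − ¼ ln(1 − 2Q).
1 − 2P − Q = 0.032661, giving −½ ln(0.032661) = 1.710787.
1 − 2Q = 0.703486, giving −¼ ln(0.703486) = 0.087927.
d = 1.710787 + 0.087927 = 1.798714.

1.7987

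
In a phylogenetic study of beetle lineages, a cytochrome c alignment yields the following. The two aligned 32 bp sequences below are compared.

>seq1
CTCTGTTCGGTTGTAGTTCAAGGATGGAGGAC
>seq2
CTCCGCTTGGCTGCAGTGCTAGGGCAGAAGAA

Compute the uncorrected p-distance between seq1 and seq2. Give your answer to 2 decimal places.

The sequences differ at 12 of 32 positions.
p = 12/32 = 0.375 ≈ 0.38 (to 2 d.p.).

0.38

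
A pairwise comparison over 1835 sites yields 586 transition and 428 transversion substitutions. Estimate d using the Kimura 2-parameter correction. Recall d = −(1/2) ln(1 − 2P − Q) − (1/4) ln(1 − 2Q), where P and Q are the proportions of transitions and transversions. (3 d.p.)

P = 586/1835 ≈ 0.319346 and Q = 428/1835 ≈ 0.233243.
Under the Kimura two-parameter model, d = −½ ln(1 − 2P − Q) − ¼ ln(1 − 2Q).
1 − 2P − Q = 0.128065, giving −½ ln(0.128065) = 1.027609.
1 − 2Q = 0.533514, giving −¼ ln(0.533514) = 0.157067.
d = 1.027609 + 0.157067 = 1.184676.

1.185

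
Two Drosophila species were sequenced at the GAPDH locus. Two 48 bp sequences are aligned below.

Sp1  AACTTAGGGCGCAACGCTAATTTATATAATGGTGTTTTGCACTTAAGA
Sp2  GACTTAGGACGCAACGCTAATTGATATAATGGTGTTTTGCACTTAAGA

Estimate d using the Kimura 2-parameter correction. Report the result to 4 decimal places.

0.0656

Of 48 sites, 2 differences are transitions and 1 are transversions, so P = 2/48 ≈ 0.041667 and Q = 1/48 ≈ 0.020833.
Under the Kimura two-parameter model, d = −½ ln(1 − 2P − Q) − ¼ ln(1 − 2Q).
1 − 2P − Q = 0.895833, giving −½ ln(0.895833) = 0.055001.
1 − 2Q = 0.958334, giving −¼ ln(0.958334) = 0.010640.
d = 0.055001 + 0.010640 = 0.065641.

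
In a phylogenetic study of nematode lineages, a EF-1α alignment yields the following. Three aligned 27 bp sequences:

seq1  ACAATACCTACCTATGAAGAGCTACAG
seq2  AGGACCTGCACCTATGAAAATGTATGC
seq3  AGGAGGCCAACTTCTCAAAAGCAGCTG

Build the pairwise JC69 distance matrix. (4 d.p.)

d(seq1,seq2) = 0.7704, d(seq1,seq3) = 0.6735, d(seq2,seq3) = 1.0124

seq1–seq2: 13/27 sites differ → p ≈ 0.481481, d = −0.75 ln(1 − 0.641975) = 0.770364 ≈ 0.7704.
seq1–seq3: 12/27 sites differ → p ≈ 0.444444, d = −0.75 ln(1 − 0.592592) = 0.673455 ≈ 0.6735.
seq2–seq3: 15/27 sites differ → p ≈ 0.555556, d = −0.75 ln(1 − 0.740741) = 1.012446 ≈ 1.0124.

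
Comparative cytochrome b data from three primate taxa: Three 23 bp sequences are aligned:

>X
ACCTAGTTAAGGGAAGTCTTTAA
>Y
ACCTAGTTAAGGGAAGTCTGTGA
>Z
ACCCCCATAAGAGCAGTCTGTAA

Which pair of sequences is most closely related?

X–Y: 2/23 differ, p = 0.087, d = 0.092.
X–Z: 7/23 differ, p = 0.304, d = 0.390.
Y–Z: 7/23 differ, p = 0.304, d = 0.390.
The smallest distance is between X and Y.

X and Y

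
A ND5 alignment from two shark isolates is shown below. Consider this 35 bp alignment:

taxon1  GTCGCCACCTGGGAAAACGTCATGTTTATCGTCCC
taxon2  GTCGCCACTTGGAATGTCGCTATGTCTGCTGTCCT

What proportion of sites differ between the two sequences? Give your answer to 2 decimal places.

The sequences differ at 12 of 35 positions.
p = 12/35 = 0.342857… ≈ 0.34 (to 2 d.p.).

0.34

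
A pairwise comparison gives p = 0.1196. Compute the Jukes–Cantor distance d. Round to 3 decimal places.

d = −(3/4) ln(1 − 4p/3) = −0.75 ln(1 − 0.159467) = −0.75 ln(0.840533)
  = −0.75 × (-0.173719) = 0.130289 substitutions/site.

0.130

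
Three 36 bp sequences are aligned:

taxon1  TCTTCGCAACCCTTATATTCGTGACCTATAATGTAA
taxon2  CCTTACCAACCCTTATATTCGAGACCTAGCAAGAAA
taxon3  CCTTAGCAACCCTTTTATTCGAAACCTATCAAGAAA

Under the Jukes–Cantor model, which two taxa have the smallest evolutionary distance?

taxon2 and taxon3

taxon1–taxon2: 8/36 differ, p = 0.222, d = 0.264.
taxon1–taxon3: 8/36 differ, p = 0.222, d = 0.264.
taxon2–taxon3: 4/36 differ, p = 0.111, d = 0.120.
The smallest distance is between taxon2 and taxon3.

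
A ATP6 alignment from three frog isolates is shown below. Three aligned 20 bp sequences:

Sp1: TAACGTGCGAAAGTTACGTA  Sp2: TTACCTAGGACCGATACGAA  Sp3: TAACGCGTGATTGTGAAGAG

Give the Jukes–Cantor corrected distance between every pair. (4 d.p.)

Sp1–Sp2: 8/20 sites differ → p = 0.4, d = −0.75 ln(1 − 0.533333) = 0.571605 ≈ 0.5716.
Sp1–Sp3: 8/20 sites differ → p = 0.4, d = −0.75 ln(1 − 0.533333) = 0.571605 ≈ 0.5716.
Sp2–Sp3: 11/20 sites differ → p = 0.55, d = −0.75 ln(1 − 0.733333) = 0.991316 ≈ 0.9913.

d(Sp1,Sp2) = 0.5716, d(Sp1,Sp3) = 0.5716, d(Sp2,Sp3) = 0.9913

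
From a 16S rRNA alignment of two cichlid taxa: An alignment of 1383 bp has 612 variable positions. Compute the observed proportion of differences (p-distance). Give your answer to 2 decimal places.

p = 612/1383 = 0.442516… ≈ 0.44 (to 2 d.p.).

0.44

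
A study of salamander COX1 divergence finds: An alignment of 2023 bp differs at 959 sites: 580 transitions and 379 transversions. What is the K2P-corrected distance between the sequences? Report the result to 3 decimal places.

P = 580/2023 ≈ 0.286703 and Q = 379/2023 ≈ 0.187346.
Under the Kimura two-parameter model, d = −½ ln(1 − 2P − Q) − ¼ ln(1 − 2Q).
1 − 2P − Q = 0.239248, giving −½ ln(0.239248) = 0.715127.
1 − 2Q = 0.625308, giving −¼ ln(0.625308) = 0.117378.
d = 0.715127 + 0.117378 = 0.832505.

0.833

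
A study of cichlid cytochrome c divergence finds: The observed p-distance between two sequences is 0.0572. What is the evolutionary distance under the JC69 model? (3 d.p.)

d = −(3/4) ln(1 − 4p/3) = −0.75 ln(1 − 0.076267) = −0.75 ln(0.923733)
  = −0.75 × (-0.079332) = 0.059499 substitutions/site.

0.059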